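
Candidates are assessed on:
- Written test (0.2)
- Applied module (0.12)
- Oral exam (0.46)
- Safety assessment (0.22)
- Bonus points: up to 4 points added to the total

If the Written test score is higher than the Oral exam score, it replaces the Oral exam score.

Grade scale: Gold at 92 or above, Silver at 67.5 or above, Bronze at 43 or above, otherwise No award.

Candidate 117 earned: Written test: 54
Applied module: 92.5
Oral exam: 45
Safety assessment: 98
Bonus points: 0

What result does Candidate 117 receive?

Silver

Written test (54) > Oral exam (45), so Oral exam counts as 54.
Weighted total:
  Written test 54 × 0.2 = 10.8
  Applied module 92.5 × 0.12 = 11.1
  Oral exam 54 × 0.46 = 24.84
  Safety assessment 98 × 0.22 = 21.56
Sum = 68.3
Bonus points: 68.3 + 0 = 68.3
68.3 is ≥ 67.5 and < 92 → Silver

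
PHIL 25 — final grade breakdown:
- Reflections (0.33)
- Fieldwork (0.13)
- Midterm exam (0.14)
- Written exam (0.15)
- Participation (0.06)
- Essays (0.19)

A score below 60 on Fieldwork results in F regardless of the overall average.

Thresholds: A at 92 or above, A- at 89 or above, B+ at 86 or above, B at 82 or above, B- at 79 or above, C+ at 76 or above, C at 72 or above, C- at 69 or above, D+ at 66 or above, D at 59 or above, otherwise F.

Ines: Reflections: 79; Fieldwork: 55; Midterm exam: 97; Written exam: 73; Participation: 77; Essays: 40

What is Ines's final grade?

F

Fieldwork score 55 < 60: minimum not met.
Weighted total:
  Reflections 79 × 0.33 = 26.07
  Fieldwork 55 × 0.13 = 7.15
  Midterm exam 97 × 0.14 = 13.58
  Written exam 73 × 0.15 = 10.95
  Participation 77 × 0.06 = 4.62
  Essays 40 × 0.19 = 7.6
Sum = 69.97
Because the Fieldwork minimum was not met, the result is F.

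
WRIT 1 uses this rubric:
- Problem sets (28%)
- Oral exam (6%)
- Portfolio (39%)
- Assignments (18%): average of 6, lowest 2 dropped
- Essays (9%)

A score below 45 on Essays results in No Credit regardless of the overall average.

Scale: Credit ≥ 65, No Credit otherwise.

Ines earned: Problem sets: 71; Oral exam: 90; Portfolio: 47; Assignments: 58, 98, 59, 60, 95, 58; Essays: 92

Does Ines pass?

Credit

Assignments: drop 58, 58 → average of remaining 4 = 312/4 = 78
Essays score 92 ≥ 45: minimum met.
Weighted total:
  Problem sets 71 × 0.28 = 19.88
  Oral exam 90 × 0.06 = 5.4
  Portfolio 47 × 0.39 = 18.33
  Assignments 78 × 0.18 = 14.04
  Essays 92 × 0.09 = 8.28
Sum = 65.93
65.93 ≥ 65 → Credit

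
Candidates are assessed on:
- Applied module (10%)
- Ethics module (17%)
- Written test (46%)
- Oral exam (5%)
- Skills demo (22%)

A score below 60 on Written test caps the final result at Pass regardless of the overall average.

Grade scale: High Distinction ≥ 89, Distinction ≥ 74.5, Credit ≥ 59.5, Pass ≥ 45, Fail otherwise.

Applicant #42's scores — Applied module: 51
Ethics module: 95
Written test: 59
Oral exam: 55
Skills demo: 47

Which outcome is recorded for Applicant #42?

Written test score 59 < 60: minimum not met.
Weighted total:
  Applied module 51 × 0.1 = 5.1
  Ethics module 95 × 0.17 = 16.15
  Written test 59 × 0.46 = 27.14
  Oral exam 55 × 0.05 = 2.75
  Skills demo 47 × 0.22 = 10.34
Sum = 61.48
61.48 would be Credit; cap at Pass applies → Pass.

Pass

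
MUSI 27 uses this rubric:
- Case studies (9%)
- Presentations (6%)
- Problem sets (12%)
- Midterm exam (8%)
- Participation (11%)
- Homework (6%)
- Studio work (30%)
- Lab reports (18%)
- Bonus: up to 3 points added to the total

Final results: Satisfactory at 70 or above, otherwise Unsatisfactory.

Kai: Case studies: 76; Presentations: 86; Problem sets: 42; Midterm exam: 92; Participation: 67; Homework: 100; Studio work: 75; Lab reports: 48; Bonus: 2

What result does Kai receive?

Weighted total:
  Case studies 76 × 0.09 = 6.84
  Presentations 86 × 0.06 = 5.16
  Problem sets 42 × 0.12 = 5.04
  Midterm exam 92 × 0.08 = 7.36
  Participation 67 × 0.11 = 7.37
  Homework 100 × 0.06 = 6
  Studio work 75 × 0.3 = 22.5
  Lab reports 48 × 0.18 = 8.64
Sum = 68.91
Bonus: 68.91 + 2 = 70.91
70.91 ≥ 70 → Satisfactory

Satisfactory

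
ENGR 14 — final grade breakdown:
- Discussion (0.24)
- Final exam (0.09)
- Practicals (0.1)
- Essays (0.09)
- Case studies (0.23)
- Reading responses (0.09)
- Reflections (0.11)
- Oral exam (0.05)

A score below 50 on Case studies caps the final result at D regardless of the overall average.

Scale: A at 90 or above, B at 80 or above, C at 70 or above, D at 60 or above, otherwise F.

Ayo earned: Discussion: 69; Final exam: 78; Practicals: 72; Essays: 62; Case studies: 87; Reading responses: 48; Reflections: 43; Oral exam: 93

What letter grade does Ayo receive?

Case studies score 87 ≥ 50: minimum met.
Weighted total:
  Discussion 69 × 0.24 = 16.56
  Final exam 78 × 0.09 = 7.02
  Practicals 72 × 0.1 = 7.2
  Essays 62 × 0.09 = 5.58
  Case studies 87 × 0.23 = 20.01
  Reading responses 48 × 0.09 = 4.32
  Reflections 43 × 0.11 = 4.73
  Oral exam 93 × 0.05 = 4.65
Sum = 70.07
70.07 is ≥ 70 and < 80 → C

C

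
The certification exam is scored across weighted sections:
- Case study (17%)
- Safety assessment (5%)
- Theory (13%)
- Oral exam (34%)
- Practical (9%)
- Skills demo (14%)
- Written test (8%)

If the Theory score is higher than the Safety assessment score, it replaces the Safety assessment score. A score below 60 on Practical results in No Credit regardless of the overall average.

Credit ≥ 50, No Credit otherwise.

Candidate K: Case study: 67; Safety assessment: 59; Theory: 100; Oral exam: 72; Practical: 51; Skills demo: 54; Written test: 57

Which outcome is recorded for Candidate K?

No Credit

Theory (100) > Safety assessment (59), so Safety assessment counts as 100.
Practical score 51 < 60: minimum not met.
Weighted total:
  Case study 67 × 0.17 = 11.39
  Safety assessment 100 × 0.05 = 5
  Theory 100 × 0.13 = 13
  Oral exam 72 × 0.34 = 24.48
  Practical 51 × 0.09 = 4.59
  Skills demo 54 × 0.14 = 7.56
  Written test 57 × 0.08 = 4.56
Sum = 70.58
Because the Practical minimum was not met, the result is No Credit.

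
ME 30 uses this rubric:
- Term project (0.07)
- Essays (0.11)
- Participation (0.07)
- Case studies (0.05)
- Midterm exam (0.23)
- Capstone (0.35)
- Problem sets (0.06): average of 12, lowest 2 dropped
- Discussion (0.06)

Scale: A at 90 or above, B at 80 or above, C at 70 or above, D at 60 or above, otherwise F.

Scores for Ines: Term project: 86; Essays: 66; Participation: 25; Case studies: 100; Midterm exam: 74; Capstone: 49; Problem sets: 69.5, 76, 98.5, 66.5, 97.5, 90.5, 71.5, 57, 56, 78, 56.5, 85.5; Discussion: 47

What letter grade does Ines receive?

D

Problem sets: drop 56, 56.5 → average of remaining 10 = 790.5/10 = 79.05
Weighted total:
  Term project 86 × 0.07 = 6.02
  Essays 66 × 0.11 = 7.26
  Participation 25 × 0.07 = 1.75
  Case studies 100 × 0.05 = 5
  Midterm exam 74 × 0.23 = 17.02
  Capstone 49 × 0.35 = 17.15
  Problem sets 79.05 × 0.06 = 4.743
  Discussion 47 × 0.06 = 2.82
Sum = 61.763
61.763 is ≥ 60 and < 70 → D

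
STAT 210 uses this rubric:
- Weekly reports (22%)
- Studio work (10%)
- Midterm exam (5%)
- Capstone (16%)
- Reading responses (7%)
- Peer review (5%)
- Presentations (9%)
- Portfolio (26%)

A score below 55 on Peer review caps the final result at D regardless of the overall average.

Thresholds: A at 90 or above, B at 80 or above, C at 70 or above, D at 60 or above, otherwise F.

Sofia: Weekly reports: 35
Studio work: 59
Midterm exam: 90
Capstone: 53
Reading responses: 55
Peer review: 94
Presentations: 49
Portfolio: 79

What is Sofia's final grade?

D

Peer review score 94 ≥ 55: minimum met.
Weighted total:
  Weekly reports 35 × 0.22 = 7.7
  Studio work 59 × 0.1 = 5.9
  Midterm exam 90 × 0.05 = 4.5
  Capstone 53 × 0.16 = 8.48
  Reading responses 55 × 0.07 = 3.85
  Peer review 94 × 0.05 = 4.7
  Presentations 49 × 0.09 = 4.41
  Portfolio 79 × 0.26 = 20.54
Sum = 60.08
60.08 is ≥ 60 and < 70 → D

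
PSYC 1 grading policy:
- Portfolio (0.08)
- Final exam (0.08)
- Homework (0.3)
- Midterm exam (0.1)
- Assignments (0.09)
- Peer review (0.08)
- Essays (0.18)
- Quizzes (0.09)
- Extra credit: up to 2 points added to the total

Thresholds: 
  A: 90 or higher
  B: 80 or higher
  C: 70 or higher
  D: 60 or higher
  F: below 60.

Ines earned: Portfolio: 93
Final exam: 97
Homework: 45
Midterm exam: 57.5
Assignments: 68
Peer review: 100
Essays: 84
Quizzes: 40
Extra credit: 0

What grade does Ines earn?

D

Weighted total:
  Portfolio 93 × 0.08 = 7.44
  Final exam 97 × 0.08 = 7.76
  Homework 45 × 0.3 = 13.5
  Midterm exam 57.5 × 0.1 = 5.75
  Assignments 68 × 0.09 = 6.12
  Peer review 100 × 0.08 = 8
  Essays 84 × 0.18 = 15.12
  Quizzes 40 × 0.09 = 3.6
Sum = 67.29
Extra credit: 67.29 + 0 = 67.29
67.29 is ≥ 60 and < 70 → D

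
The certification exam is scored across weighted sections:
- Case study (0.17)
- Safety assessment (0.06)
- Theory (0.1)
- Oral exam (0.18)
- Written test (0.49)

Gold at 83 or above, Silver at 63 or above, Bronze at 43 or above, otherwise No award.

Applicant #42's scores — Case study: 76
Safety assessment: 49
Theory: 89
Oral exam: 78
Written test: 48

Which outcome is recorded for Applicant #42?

Bronze

Weighted total:
  Case study 76 × 0.17 = 12.92
  Safety assessment 49 × 0.06 = 2.94
  Theory 89 × 0.1 = 8.9
  Oral exam 78 × 0.18 = 14.04
  Written test 48 × 0.49 = 23.52
Sum = 62.32
62.32 is ≥ 43 and < 63 → Bronze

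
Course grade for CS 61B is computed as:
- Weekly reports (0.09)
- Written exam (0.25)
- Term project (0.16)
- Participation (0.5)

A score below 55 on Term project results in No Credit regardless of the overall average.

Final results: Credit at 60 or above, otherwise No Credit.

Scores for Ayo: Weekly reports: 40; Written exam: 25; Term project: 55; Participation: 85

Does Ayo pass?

Term project score 55 ≥ 55: minimum met.
Weighted total:
  Weekly reports 40 × 0.09 = 3.6
  Written exam 25 × 0.25 = 6.25
  Term project 55 × 0.16 = 8.8
  Participation 85 × 0.5 = 42.5
Sum = 61.15
61.15 ≥ 60 → Credit

Credit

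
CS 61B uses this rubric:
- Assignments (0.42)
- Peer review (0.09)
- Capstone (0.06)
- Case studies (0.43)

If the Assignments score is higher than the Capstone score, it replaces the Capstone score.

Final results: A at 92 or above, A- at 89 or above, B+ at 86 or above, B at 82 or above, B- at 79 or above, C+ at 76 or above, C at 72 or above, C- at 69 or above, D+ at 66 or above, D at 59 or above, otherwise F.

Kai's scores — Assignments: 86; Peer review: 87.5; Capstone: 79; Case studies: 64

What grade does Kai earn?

C+

Assignments (86) > Capstone (79), so Capstone counts as 86.
Weighted total:
  Assignments 86 × 0.42 = 36.12
  Peer review 87.5 × 0.09 = 7.875
  Capstone 86 × 0.06 = 5.16
  Case studies 64 × 0.43 = 27.52
Sum = 76.675
76.675 is ≥ 76 and < 79 → C+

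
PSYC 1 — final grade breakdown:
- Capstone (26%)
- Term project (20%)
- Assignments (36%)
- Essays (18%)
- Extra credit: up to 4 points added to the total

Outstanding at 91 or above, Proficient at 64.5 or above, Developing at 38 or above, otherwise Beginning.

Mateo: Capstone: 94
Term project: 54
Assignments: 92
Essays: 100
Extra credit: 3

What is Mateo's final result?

Weighted total:
  Capstone 94 × 0.26 = 24.44
  Term project 54 × 0.2 = 10.8
  Assignments 92 × 0.36 = 33.12
  Essays 100 × 0.18 = 18
Sum = 86.36
Extra credit: 86.36 + 3 = 89.36
89.36 is ≥ 64.5 and < 91 → Proficient

Proficient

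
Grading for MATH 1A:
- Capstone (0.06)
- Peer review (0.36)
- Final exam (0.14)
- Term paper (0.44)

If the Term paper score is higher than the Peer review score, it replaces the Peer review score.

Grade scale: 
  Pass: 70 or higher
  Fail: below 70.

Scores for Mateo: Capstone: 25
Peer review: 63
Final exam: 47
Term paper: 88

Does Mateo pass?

Term paper (88) > Peer review (63), so Peer review counts as 88.
Weighted total:
  Capstone 25 × 0.06 = 1.5
  Peer review 88 × 0.36 = 31.68
  Final exam 47 × 0.14 = 6.58
  Term paper 88 × 0.44 = 38.72
Sum = 78.48
78.48 ≥ 70 → Pass

Pass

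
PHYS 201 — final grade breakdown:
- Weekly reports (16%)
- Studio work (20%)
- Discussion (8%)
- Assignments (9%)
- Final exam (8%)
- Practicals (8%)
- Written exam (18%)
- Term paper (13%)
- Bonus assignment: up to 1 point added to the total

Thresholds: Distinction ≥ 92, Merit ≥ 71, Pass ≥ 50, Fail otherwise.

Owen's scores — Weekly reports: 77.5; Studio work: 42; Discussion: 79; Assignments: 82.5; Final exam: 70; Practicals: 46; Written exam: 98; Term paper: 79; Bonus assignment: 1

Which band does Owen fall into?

Merit

Weighted total:
  Weekly reports 77.5 × 0.16 = 12.4
  Studio work 42 × 0.2 = 8.4
  Discussion 79 × 0.08 = 6.32
  Assignments 82.5 × 0.09 = 7.425
  Final exam 70 × 0.08 = 5.6
  Practicals 46 × 0.08 = 3.68
  Written exam 98 × 0.18 = 17.64
  Term paper 79 × 0.13 = 10.27
Sum = 71.735
Bonus assignment: 71.735 + 1 = 72.735
72.735 is ≥ 71 and < 92 → Merit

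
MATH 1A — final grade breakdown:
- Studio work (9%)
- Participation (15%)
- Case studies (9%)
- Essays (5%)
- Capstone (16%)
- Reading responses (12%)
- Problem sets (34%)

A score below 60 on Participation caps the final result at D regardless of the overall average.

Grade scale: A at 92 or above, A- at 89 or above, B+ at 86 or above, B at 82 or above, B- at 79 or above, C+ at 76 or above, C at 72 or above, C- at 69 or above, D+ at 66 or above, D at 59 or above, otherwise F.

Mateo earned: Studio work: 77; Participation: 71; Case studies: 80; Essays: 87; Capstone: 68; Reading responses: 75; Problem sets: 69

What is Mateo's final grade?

C

Participation score 71 ≥ 60: minimum met.
Weighted total:
  Studio work 77 × 0.09 = 6.93
  Participation 71 × 0.15 = 10.65
  Case studies 80 × 0.09 = 7.2
  Essays 87 × 0.05 = 4.35
  Capstone 68 × 0.16 = 10.88
  Reading responses 75 × 0.12 = 9
  Problem sets 69 × 0.34 = 23.46
Sum = 72.47
72.47 is ≥ 72 and < 76 → C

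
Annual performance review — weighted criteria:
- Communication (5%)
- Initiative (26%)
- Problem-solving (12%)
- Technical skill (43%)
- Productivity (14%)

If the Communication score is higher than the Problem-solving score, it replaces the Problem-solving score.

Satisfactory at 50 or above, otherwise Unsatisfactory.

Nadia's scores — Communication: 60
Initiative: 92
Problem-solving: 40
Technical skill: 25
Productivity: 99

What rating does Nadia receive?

Communication (60) > Problem-solving (40), so Problem-solving counts as 60.
Weighted total:
  Communication 60 × 0.05 = 3
  Initiative 92 × 0.26 = 23.92
  Problem-solving 60 × 0.12 = 7.2
  Technical skill 25 × 0.43 = 10.75
  Productivity 99 × 0.14 = 13.86
Sum = 58.73
58.73 ≥ 50 → Satisfactory

Satisfactory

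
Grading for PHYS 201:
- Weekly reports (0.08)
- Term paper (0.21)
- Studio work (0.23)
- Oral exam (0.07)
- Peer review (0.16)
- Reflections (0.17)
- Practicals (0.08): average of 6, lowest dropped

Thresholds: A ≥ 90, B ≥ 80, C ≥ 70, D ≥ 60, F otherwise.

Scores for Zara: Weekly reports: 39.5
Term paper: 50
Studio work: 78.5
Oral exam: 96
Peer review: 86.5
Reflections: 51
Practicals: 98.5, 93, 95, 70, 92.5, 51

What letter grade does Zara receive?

D

Practicals: drop 51 → average of remaining 5 = 449/5 = 89.8
Weighted total:
  Weekly reports 39.5 × 0.08 = 3.16
  Term paper 50 × 0.21 = 10.5
  Studio work 78.5 × 0.23 = 18.055
  Oral exam 96 × 0.07 = 6.72
  Peer review 86.5 × 0.16 = 13.84
  Reflections 51 × 0.17 = 8.67
  Practicals 89.8 × 0.08 = 7.184
Sum = 68.129
68.129 is ≥ 60 and < 70 → D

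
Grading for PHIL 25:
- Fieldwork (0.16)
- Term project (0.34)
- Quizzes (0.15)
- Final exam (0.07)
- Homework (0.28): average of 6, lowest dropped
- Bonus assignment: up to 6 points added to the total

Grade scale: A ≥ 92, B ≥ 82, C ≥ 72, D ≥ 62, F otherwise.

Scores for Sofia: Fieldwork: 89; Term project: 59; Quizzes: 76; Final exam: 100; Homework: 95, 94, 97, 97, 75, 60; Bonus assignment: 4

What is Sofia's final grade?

B

Homework: drop 60 → average of remaining 5 = 458/5 = 91.6
Weighted total:
  Fieldwork 89 × 0.16 = 14.24
  Term project 59 × 0.34 = 20.06
  Quizzes 76 × 0.15 = 11.4
  Final exam 100 × 0.07 = 7
  Homework 91.6 × 0.28 = 25.648
Sum = 78.348
Bonus assignment: 78.348 + 4 = 82.348
82.348 is ≥ 82 and < 92 → B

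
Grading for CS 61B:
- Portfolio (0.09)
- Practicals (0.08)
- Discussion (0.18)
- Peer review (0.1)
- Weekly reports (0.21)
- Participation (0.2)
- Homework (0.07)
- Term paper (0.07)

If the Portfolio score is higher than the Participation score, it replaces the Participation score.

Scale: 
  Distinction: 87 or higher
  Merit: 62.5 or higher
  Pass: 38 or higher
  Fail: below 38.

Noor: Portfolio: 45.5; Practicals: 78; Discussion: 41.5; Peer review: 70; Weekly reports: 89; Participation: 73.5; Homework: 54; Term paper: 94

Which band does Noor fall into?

Merit

Portfolio (45.5) ≤ Participation (73.5), so Participation stays at 73.5.
Weighted total:
  Portfolio 45.5 × 0.09 = 4.095
  Practicals 78 × 0.08 = 6.24
  Discussion 41.5 × 0.18 = 7.47
  Peer review 70 × 0.1 = 7
  Weekly reports 89 × 0.21 = 18.69
  Participation 73.5 × 0.2 = 14.7
  Homework 54 × 0.07 = 3.78
  Term paper 94 × 0.07 = 6.58
Sum = 68.555
68.555 is ≥ 62.5 and < 87 → Merit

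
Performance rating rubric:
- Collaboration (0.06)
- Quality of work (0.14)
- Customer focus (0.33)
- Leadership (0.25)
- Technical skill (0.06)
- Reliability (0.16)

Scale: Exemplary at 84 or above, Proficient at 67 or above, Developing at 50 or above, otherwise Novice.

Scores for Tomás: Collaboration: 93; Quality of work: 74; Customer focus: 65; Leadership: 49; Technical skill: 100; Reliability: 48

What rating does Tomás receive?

Developing

Weighted total:
  Collaboration 93 × 0.06 = 5.58
  Quality of work 74 × 0.14 = 10.36
  Customer focus 65 × 0.33 = 21.45
  Leadership 49 × 0.25 = 12.25
  Technical skill 100 × 0.06 = 6
  Reliability 48 × 0.16 = 7.68
Sum = 63.32
63.32 is ≥ 50 and < 67 → Developing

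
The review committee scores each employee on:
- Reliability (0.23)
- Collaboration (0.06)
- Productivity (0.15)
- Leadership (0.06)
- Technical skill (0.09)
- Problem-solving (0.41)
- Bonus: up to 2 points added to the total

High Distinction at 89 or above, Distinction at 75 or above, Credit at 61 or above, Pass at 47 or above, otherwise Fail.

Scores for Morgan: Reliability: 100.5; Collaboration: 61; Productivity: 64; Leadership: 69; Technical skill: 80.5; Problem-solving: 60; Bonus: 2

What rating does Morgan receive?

Weighted total:
  Reliability 100.5 × 0.23 = 23.115
  Collaboration 61 × 0.06 = 3.66
  Productivity 64 × 0.15 = 9.6
  Leadership 69 × 0.06 = 4.14
  Technical skill 80.5 × 0.09 = 7.245
  Problem-solving 60 × 0.41 = 24.6
Sum = 72.36
Bonus: 72.36 + 2 = 74.36
74.36 is ≥ 61 and < 75 → Credit

Credit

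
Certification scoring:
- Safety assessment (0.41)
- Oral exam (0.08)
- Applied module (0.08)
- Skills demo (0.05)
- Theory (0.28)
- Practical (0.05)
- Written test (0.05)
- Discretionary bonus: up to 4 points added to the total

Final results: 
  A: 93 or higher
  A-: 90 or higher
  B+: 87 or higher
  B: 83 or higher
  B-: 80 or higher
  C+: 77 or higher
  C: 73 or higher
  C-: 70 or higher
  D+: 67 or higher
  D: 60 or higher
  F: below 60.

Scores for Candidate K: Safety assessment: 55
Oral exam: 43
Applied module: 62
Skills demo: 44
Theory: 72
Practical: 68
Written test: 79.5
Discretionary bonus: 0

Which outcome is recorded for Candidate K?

Weighted total:
  Safety assessment 55 × 0.41 = 22.55
  Oral exam 43 × 0.08 = 3.44
  Applied module 62 × 0.08 = 4.96
  Skills demo 44 × 0.05 = 2.2
  Theory 72 × 0.28 = 20.16
  Practical 68 × 0.05 = 3.4
  Written test 79.5 × 0.05 = 3.975
Sum = 60.685
Discretionary bonus: 60.685 + 0 = 60.685
60.685 is ≥ 60 and < 67 → D

D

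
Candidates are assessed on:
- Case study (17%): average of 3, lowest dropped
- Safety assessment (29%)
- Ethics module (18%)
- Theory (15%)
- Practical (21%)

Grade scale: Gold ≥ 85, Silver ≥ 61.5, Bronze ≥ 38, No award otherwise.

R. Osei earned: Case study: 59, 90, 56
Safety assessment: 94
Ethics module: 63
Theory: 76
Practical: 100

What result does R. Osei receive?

Case study: drop 56 → average of remaining 2 = 149/2 = 74.5
Weighted total:
  Case study 74.5 × 0.17 = 12.665
  Safety assessment 94 × 0.29 = 27.26
  Ethics module 63 × 0.18 = 11.34
  Theory 76 × 0.15 = 11.4
  Practical 100 × 0.21 = 21
Sum = 83.665
83.665 is ≥ 61.5 and < 85 → Silver

Silver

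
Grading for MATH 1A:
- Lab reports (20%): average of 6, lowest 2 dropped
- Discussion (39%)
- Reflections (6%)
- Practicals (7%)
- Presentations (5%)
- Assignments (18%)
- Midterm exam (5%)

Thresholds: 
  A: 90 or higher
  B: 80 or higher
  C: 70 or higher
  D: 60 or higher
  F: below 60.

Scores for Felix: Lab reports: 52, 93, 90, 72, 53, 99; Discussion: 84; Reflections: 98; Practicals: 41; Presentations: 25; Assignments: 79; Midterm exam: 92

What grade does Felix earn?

C

Lab reports: drop 52, 53 → average of remaining 4 = 354/4 = 88.5
Weighted total:
  Lab reports 88.5 × 0.2 = 17.7
  Discussion 84 × 0.39 = 32.76
  Reflections 98 × 0.06 = 5.88
  Practicals 41 × 0.07 = 2.87
  Presentations 25 × 0.05 = 1.25
  Assignments 79 × 0.18 = 14.22
  Midterm exam 92 × 0.05 = 4.6
Sum = 79.28
79.28 is ≥ 70 and < 80 → C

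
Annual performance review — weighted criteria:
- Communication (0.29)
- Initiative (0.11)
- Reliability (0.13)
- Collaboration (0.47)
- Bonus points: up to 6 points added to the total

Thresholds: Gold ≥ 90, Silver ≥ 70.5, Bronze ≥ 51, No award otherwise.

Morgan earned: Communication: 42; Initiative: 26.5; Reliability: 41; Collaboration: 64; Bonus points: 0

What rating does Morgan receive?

Weighted total:
  Communication 42 × 0.29 = 12.18
  Initiative 26.5 × 0.11 = 2.915
  Reliability 41 × 0.13 = 5.33
  Collaboration 64 × 0.47 = 30.08
Sum = 50.505
Bonus points: 50.505 + 0 = 50.505
50.505 < 51 → No award

No award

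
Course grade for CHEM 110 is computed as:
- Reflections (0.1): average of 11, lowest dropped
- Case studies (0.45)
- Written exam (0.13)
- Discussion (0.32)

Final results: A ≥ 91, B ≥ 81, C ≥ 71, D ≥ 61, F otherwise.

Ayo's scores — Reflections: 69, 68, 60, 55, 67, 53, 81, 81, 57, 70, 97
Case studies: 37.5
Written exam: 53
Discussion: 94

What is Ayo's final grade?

Reflections: drop 53 → average of remaining 10 = 705/10 = 70.5
Weighted total:
  Reflections 70.5 × 0.1 = 7.05
  Case studies 37.5 × 0.45 = 16.875
  Written exam 53 × 0.13 = 6.89
  Discussion 94 × 0.32 = 30.08
Sum = 60.895
60.895 < 61 → F

F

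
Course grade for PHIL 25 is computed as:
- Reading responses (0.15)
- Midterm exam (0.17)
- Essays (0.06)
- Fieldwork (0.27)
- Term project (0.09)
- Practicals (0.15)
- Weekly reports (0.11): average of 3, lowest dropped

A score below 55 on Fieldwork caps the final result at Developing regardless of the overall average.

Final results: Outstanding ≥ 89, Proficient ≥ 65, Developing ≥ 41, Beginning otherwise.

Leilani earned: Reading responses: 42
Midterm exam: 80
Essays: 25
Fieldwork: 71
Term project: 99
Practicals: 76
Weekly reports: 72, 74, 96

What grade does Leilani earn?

Proficient

Weekly reports: drop 72 → average of remaining 2 = 170/2 = 85
Fieldwork score 71 ≥ 55: minimum met.
Weighted total:
  Reading responses 42 × 0.15 = 6.3
  Midterm exam 80 × 0.17 = 13.6
  Essays 25 × 0.06 = 1.5
  Fieldwork 71 × 0.27 = 19.17
  Term project 99 × 0.09 = 8.91
  Practicals 76 × 0.15 = 11.4
  Weekly reports 85 × 0.11 = 9.35
Sum = 70.23
70.23 is ≥ 65 and < 89 → Proficient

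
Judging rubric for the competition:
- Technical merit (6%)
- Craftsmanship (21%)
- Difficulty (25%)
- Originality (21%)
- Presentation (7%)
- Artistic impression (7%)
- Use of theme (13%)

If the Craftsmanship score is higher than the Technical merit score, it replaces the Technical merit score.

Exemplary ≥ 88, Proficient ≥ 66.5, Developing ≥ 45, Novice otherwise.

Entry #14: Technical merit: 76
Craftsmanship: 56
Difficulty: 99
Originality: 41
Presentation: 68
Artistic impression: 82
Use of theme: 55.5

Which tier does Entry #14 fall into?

Proficient

Craftsmanship (56) ≤ Technical merit (76), so Technical merit stays at 76.
Weighted total:
  Technical merit 76 × 0.06 = 4.56
  Craftsmanship 56 × 0.21 = 11.76
  Difficulty 99 × 0.25 = 24.75
  Originality 41 × 0.21 = 8.61
  Presentation 68 × 0.07 = 4.76
  Artistic impression 82 × 0.07 = 5.74
  Use of theme 55.5 × 0.13 = 7.215
Sum = 67.395
67.395 is ≥ 66.5 and < 88 → Proficient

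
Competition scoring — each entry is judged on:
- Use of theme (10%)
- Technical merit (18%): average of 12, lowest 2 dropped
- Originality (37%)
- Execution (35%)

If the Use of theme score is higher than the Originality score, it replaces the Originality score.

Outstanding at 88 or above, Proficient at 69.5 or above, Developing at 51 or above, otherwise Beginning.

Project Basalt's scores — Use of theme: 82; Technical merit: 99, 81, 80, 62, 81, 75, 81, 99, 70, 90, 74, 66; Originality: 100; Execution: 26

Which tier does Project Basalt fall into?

Developing

Technical merit: drop 62, 66 → average of remaining 10 = 830/10 = 83
Use of theme (82) ≤ Originality (100), so Originality stays at 100.
Weighted total:
  Use of theme 82 × 0.1 = 8.2
  Technical merit 83 × 0.18 = 14.94
  Originality 100 × 0.37 = 37
  Execution 26 × 0.35 = 9.1
Sum = 69.24
69.24 is ≥ 51 and < 69.5 → Developing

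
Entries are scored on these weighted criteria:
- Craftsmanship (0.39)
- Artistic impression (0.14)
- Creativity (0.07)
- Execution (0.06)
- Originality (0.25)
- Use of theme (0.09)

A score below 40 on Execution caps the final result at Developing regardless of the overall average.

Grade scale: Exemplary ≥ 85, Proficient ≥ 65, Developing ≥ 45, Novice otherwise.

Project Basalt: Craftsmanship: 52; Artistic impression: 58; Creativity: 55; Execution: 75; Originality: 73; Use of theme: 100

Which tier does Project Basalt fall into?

Developing

Execution score 75 ≥ 40: minimum met.
Weighted total:
  Craftsmanship 52 × 0.39 = 20.28
  Artistic impression 58 × 0.14 = 8.12
  Creativity 55 × 0.07 = 3.85
  Execution 75 × 0.06 = 4.5
  Originality 73 × 0.25 = 18.25
  Use of theme 100 × 0.09 = 9
Sum = 64
64 is ≥ 45 and < 65 → Developing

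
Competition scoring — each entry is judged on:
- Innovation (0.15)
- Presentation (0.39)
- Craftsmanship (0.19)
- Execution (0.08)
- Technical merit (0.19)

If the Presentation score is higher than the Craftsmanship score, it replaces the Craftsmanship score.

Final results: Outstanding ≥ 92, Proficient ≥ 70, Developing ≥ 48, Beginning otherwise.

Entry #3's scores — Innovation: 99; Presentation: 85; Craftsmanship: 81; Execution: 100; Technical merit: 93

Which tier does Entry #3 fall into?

Presentation (85) > Craftsmanship (81), so Craftsmanship counts as 85.
Weighted total:
  Innovation 99 × 0.15 = 14.85
  Presentation 85 × 0.39 = 33.15
  Craftsmanship 85 × 0.19 = 16.15
  Execution 100 × 0.08 = 8
  Technical merit 93 × 0.19 = 17.67
Sum = 89.82
89.82 is ≥ 70 and < 92 → Proficient

Proficient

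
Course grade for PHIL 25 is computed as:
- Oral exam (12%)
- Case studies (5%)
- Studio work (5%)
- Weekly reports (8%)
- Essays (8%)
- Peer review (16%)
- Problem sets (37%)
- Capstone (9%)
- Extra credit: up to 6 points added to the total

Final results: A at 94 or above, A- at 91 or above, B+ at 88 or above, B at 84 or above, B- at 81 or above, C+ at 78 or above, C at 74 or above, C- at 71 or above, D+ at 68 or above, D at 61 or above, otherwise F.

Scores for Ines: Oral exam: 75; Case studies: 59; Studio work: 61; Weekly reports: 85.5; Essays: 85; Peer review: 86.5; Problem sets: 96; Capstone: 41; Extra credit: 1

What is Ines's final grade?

Weighted total:
  Oral exam 75 × 0.12 = 9
  Case studies 59 × 0.05 = 2.95
  Studio work 61 × 0.05 = 3.05
  Weekly reports 85.5 × 0.08 = 6.84
  Essays 85 × 0.08 = 6.8
  Peer review 86.5 × 0.16 = 13.84
  Problem sets 96 × 0.37 = 35.52
  Capstone 41 × 0.09 = 3.69
Sum = 81.69
Extra credit: 81.69 + 1 = 82.69
82.69 is ≥ 81 and < 84 → B-

B-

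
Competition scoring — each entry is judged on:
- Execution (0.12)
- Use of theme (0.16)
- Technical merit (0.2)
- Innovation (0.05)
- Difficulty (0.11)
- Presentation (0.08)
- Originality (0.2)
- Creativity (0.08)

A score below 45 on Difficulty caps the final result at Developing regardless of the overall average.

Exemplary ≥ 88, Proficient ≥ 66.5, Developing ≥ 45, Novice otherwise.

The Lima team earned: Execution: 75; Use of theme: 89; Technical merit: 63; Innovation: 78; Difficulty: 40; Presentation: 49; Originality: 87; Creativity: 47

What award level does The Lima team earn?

Developing

Difficulty score 40 < 45: minimum not met.
Weighted total:
  Execution 75 × 0.12 = 9
  Use of theme 89 × 0.16 = 14.24
  Technical merit 63 × 0.2 = 12.6
  Innovation 78 × 0.05 = 3.9
  Difficulty 40 × 0.11 = 4.4
  Presentation 49 × 0.08 = 3.92
  Originality 87 × 0.2 = 17.4
  Creativity 47 × 0.08 = 3.76
Sum = 69.22
69.22 would be Proficient; cap at Developing applies → Developing.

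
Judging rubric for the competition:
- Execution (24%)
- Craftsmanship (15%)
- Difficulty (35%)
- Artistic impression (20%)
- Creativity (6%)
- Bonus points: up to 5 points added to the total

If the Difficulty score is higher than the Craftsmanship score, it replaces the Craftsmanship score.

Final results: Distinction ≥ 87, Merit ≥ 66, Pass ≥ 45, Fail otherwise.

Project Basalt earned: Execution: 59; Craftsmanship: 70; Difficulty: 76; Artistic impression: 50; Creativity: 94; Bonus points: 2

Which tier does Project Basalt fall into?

Merit

Difficulty (76) > Craftsmanship (70), so Craftsmanship counts as 76.
Weighted total:
  Execution 59 × 0.24 = 14.16
  Craftsmanship 76 × 0.15 = 11.4
  Difficulty 76 × 0.35 = 26.6
  Artistic impression 50 × 0.2 = 10
  Creativity 94 × 0.06 = 5.64
Sum = 67.8
Bonus points: 67.8 + 2 = 69.8
69.8 is ≥ 66 and < 87 → Merit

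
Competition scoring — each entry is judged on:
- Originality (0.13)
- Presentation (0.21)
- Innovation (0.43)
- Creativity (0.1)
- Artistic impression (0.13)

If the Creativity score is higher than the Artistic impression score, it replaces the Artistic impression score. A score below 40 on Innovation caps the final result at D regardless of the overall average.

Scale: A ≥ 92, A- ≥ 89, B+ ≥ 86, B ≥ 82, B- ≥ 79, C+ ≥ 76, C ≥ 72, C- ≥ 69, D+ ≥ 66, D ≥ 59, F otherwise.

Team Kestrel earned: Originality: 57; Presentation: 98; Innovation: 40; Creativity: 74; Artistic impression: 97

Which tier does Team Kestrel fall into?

Creativity (74) ≤ Artistic impression (97), so Artistic impression stays at 97.
Innovation score 40 ≥ 40: minimum met.
Weighted total:
  Originality 57 × 0.13 = 7.41
  Presentation 98 × 0.21 = 20.58
  Innovation 40 × 0.43 = 17.2
  Creativity 74 × 0.1 = 7.4
  Artistic impression 97 × 0.13 = 12.61
Sum = 65.2
65.2 is ≥ 59 and < 66 → D

D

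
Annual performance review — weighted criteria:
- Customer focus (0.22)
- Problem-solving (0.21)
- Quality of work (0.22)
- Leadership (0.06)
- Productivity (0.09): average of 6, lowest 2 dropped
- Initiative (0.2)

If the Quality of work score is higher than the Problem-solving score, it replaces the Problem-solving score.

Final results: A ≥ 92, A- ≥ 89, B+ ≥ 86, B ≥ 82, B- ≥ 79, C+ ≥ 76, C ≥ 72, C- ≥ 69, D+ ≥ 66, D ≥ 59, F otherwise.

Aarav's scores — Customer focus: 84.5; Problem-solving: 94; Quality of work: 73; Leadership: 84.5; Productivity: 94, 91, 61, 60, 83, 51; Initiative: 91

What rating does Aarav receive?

Productivity: drop 51, 60 → average of remaining 4 = 329/4 = 82.25
Quality of work (73) ≤ Problem-solving (94), so Problem-solving stays at 94.
Weighted total:
  Customer focus 84.5 × 0.22 = 18.59
  Problem-solving 94 × 0.21 = 19.74
  Quality of work 73 × 0.22 = 16.06
  Leadership 84.5 × 0.06 = 5.07
  Productivity 82.25 × 0.09 = 7.4025
  Initiative 91 × 0.2 = 18.2
Sum = 85.0625
85.0625 is ≥ 82 and < 86 → B

B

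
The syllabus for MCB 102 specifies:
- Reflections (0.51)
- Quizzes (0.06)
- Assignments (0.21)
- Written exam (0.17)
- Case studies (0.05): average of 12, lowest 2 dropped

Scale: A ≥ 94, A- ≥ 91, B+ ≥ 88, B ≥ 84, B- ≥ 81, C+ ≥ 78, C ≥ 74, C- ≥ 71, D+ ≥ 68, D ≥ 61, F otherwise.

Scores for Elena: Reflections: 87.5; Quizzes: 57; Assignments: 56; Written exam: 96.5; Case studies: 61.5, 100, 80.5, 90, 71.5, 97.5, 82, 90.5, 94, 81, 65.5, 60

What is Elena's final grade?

Case studies: drop 60, 61.5 → average of remaining 10 = 852.5/10 = 85.25
Weighted total:
  Reflections 87.5 × 0.51 = 44.625
  Quizzes 57 × 0.06 = 3.42
  Assignments 56 × 0.21 = 11.76
  Written exam 96.5 × 0.17 = 16.405
  Case studies 85.25 × 0.05 = 4.2625
Sum = 80.4725
80.4725 is ≥ 78 and < 81 → C+

C+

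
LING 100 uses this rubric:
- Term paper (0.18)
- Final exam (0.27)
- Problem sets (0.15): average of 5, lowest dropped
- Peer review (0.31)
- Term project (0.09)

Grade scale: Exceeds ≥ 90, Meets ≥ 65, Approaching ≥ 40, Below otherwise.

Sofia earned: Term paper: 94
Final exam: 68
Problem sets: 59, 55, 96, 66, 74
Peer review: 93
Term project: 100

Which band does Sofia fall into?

Meets

Problem sets: drop 55 → average of remaining 4 = 295/4 = 73.75
Weighted total:
  Term paper 94 × 0.18 = 16.92
  Final exam 68 × 0.27 = 18.36
  Problem sets 73.75 × 0.15 = 11.0625
  Peer review 93 × 0.31 = 28.83
  Term project 100 × 0.09 = 9
Sum = 84.1725
84.1725 is ≥ 65 and < 90 → Meets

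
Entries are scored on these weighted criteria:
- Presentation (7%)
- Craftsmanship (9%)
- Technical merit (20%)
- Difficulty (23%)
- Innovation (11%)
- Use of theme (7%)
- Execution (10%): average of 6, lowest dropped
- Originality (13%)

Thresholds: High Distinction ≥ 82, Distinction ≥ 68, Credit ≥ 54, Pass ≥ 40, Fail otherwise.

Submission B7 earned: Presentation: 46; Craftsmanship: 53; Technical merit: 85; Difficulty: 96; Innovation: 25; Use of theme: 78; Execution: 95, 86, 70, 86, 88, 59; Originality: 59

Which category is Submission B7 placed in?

Distinction

Execution: drop 59 → average of remaining 5 = 425/5 = 85
Weighted total:
  Presentation 46 × 0.07 = 3.22
  Craftsmanship 53 × 0.09 = 4.77
  Technical merit 85 × 0.2 = 17
  Difficulty 96 × 0.23 = 22.08
  Innovation 25 × 0.11 = 2.75
  Use of theme 78 × 0.07 = 5.46
  Execution 85 × 0.1 = 8.5
  Originality 59 × 0.13 = 7.67
Sum = 71.45
71.45 is ≥ 68 and < 82 → Distinction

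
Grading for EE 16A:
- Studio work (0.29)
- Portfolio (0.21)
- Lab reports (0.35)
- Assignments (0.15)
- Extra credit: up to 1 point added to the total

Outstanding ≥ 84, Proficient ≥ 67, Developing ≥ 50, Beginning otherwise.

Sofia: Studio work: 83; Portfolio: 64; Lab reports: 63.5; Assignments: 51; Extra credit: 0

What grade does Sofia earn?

Proficient

Weighted total:
  Studio work 83 × 0.29 = 24.07
  Portfolio 64 × 0.21 = 13.44
  Lab reports 63.5 × 0.35 = 22.225
  Assignments 51 × 0.15 = 7.65
Sum = 67.385
Extra credit: 67.385 + 0 = 67.385
67.385 is ≥ 67 and < 84 → Proficient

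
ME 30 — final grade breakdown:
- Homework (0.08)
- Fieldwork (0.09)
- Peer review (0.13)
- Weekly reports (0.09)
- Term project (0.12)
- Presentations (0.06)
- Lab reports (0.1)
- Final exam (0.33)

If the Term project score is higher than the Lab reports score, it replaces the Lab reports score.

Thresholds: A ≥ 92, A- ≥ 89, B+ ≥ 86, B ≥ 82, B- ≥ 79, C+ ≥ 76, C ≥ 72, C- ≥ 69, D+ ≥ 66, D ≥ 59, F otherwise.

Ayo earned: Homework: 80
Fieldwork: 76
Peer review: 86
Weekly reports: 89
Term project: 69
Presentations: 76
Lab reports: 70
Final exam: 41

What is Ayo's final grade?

Term project (69) ≤ Lab reports (70), so Lab reports stays at 70.
Weighted total:
  Homework 80 × 0.08 = 6.4
  Fieldwork 76 × 0.09 = 6.84
  Peer review 86 × 0.13 = 11.18
  Weekly reports 89 × 0.09 = 8.01
  Term project 69 × 0.12 = 8.28
  Presentations 76 × 0.06 = 4.56
  Lab reports 70 × 0.1 = 7
  Final exam 41 × 0.33 = 13.53
Sum = 65.8
65.8 is ≥ 59 and < 66 → D

D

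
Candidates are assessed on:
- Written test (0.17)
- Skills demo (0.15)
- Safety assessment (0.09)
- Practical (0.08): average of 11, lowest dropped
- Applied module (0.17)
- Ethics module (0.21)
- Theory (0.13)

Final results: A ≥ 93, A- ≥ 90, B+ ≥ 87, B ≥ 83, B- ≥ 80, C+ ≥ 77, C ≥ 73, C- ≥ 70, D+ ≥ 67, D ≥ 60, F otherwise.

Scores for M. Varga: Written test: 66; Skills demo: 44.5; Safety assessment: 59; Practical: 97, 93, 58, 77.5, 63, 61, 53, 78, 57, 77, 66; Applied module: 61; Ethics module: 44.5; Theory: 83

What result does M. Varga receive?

F

Practical: drop 53 → average of remaining 10 = 727.5/10 = 72.75
Weighted total:
  Written test 66 × 0.17 = 11.22
  Skills demo 44.5 × 0.15 = 6.675
  Safety assessment 59 × 0.09 = 5.31
  Practical 72.75 × 0.08 = 5.82
  Applied module 61 × 0.17 = 10.37
  Ethics module 44.5 × 0.21 = 9.345
  Theory 83 × 0.13 = 10.79
Sum = 59.53
59.53 < 60 → F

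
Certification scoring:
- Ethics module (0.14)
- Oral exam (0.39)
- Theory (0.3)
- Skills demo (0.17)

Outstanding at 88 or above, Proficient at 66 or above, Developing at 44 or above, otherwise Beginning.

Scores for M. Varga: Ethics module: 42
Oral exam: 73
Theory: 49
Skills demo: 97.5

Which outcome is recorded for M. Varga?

Developing

Weighted total:
  Ethics module 42 × 0.14 = 5.88
  Oral exam 73 × 0.39 = 28.47
  Theory 49 × 0.3 = 14.7
  Skills demo 97.5 × 0.17 = 16.575
Sum = 65.625
65.625 is ≥ 44 and < 66 → Developing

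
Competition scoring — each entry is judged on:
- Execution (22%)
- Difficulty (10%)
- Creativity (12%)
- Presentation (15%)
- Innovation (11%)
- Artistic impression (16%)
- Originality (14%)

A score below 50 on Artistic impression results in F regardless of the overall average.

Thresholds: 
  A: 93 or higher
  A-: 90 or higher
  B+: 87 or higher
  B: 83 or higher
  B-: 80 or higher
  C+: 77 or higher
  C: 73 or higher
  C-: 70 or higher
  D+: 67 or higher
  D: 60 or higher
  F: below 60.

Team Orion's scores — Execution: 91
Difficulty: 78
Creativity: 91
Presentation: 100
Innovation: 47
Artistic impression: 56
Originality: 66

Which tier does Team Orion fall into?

C+

Artistic impression score 56 ≥ 50: minimum met.
Weighted total:
  Execution 91 × 0.22 = 20.02
  Difficulty 78 × 0.1 = 7.8
  Creativity 91 × 0.12 = 10.92
  Presentation 100 × 0.15 = 15
  Innovation 47 × 0.11 = 5.17
  Artistic impression 56 × 0.16 = 8.96
  Originality 66 × 0.14 = 9.24
Sum = 77.11
77.11 is ≥ 77 and < 80 → C+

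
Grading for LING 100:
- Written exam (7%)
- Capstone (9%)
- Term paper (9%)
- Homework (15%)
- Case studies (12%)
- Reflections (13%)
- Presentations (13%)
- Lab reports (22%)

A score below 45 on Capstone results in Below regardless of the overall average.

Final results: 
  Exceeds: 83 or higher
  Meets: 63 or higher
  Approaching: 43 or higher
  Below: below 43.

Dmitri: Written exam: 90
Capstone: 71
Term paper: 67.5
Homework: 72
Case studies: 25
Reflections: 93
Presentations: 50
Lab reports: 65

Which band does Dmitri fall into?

Capstone score 71 ≥ 45: minimum met.
Weighted total:
  Written exam 90 × 0.07 = 6.3
  Capstone 71 × 0.09 = 6.39
  Term paper 67.5 × 0.09 = 6.075
  Homework 72 × 0.15 = 10.8
  Case studies 25 × 0.12 = 3
  Reflections 93 × 0.13 = 12.09
  Presentations 50 × 0.13 = 6.5
  Lab reports 65 × 0.22 = 14.3
Sum = 65.455
65.455 is ≥ 63 and < 83 → Meets

Meets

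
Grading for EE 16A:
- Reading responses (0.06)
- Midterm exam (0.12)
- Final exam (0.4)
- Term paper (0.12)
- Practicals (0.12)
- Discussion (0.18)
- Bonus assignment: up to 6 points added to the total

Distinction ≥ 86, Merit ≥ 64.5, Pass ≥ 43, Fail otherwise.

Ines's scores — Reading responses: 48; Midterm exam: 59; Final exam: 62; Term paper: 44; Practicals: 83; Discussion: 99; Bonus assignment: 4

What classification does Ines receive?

Weighted total:
  Reading responses 48 × 0.06 = 2.88
  Midterm exam 59 × 0.12 = 7.08
  Final exam 62 × 0.4 = 24.8
  Term paper 44 × 0.12 = 5.28
  Practicals 83 × 0.12 = 9.96
  Discussion 99 × 0.18 = 17.82
Sum = 67.82
Bonus assignment: 67.82 + 4 = 71.82
71.82 is ≥ 64.5 and < 86 → Merit

Merit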